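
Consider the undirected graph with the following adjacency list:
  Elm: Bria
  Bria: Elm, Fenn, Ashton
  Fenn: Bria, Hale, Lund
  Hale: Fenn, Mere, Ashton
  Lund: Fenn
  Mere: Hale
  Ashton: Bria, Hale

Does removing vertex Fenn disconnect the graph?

Yes

Deleting Fenn raises the number of components from 1 to 2, so Fenn is a cut vertex.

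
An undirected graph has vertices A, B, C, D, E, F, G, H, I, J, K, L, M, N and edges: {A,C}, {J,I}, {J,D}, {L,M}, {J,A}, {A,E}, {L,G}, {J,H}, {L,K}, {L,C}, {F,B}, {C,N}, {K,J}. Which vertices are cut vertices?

Removing A increases the component count from 2 to 3, so A is a cut vertex.
Removing C increases the component count from 2 to 3, so C is a cut vertex.
Removing J increases the component count from 2 to 5, so J is a cut vertex.
Likewise L is a cut vertex.
By contrast removing B leaves 2 components; it is not a cut vertex. No other vertex is a cut vertex either.

A, C, J, L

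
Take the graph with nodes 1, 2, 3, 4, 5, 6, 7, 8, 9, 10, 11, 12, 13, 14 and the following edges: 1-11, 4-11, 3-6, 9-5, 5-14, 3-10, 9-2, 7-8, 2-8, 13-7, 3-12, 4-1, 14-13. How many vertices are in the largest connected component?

7

Starting from 1 we can reach 1, 4, 11. That is one component of size 3.
Starting from 3 we can reach 3, 6, 10, 12. That is one component of size 4.
Starting from 2 we can reach 2, 5, 7, 8, 9, 13, 14. That is one component of size 7.
The largest has 7 vertices.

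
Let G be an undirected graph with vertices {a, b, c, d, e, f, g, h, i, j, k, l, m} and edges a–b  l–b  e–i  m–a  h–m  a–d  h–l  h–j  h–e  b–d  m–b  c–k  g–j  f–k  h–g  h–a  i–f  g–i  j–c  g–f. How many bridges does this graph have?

The edges on the cycle h-g-j-h are not bridges since each lies on that cycle.
Every edge lies on some cycle, so there are no bridges.

0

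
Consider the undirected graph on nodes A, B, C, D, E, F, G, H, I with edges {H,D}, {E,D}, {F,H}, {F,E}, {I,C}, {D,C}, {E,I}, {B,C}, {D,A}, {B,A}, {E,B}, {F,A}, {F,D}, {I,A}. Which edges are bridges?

none

The edges on the cycle F-H-D-F are not bridges since each lies on that cycle.
Every edge lies on some cycle, so there are no bridges.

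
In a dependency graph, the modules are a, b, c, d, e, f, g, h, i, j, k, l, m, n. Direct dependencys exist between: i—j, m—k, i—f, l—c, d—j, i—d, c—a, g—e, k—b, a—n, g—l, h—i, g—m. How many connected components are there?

Starting from d we can reach d, f, h, i, j. That is one component of size 5.
Starting from a we can reach a, b, c, e, g, k, l, m, n. That is one component of size 9.
Total: 2 components.

2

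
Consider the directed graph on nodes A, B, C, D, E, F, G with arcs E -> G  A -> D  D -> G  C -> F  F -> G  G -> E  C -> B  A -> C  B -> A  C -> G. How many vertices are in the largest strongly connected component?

{A, B, C} are all mutually reachable — one SCC of size 3.
{E, G} are all mutually reachable — one SCC of size 2.
{F} is an SCC by itself.
{D} is an SCC by itself.
The largest has 3 vertices.

3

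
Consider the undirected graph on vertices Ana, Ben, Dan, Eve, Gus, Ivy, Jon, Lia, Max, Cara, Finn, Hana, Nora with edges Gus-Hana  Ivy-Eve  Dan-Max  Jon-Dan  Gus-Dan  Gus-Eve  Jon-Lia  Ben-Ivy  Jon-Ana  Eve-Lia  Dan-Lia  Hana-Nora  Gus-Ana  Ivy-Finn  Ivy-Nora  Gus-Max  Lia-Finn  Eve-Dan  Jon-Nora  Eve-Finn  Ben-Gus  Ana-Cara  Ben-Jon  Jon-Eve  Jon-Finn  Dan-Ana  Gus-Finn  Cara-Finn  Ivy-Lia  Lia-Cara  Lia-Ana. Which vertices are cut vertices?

Removing Hana, for instance, still leaves 1 component. No single vertex removal increases the component count — the graph has no articulation points.

none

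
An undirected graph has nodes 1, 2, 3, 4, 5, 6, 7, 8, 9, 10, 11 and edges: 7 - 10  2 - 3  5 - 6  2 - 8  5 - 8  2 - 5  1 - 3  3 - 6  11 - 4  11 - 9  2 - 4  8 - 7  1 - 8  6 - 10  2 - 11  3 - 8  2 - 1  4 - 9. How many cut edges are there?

0

The edges on the cycle 2-11-9-4-2 are not bridges since each lies on that cycle.
Every edge lies on some cycle, so there are no bridges.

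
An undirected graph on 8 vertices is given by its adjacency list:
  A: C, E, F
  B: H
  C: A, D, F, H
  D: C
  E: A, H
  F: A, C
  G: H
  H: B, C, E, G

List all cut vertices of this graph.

Removing C increases the component count from 1 to 2, so C is a cut vertex.
Removing H increases the component count from 1 to 3, so H is a cut vertex.
By contrast removing G leaves 1 component; it is not a cut vertex. No other vertex is a cut vertex either.

C, H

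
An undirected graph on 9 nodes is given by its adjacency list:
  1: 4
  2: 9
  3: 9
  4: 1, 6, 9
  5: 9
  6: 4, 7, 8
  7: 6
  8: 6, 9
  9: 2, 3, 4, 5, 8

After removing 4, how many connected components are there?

With 4 gone, the remaining components are: {1}; {2, 3, 5, 6, 7, 8, 9}.
That is 2 components.

2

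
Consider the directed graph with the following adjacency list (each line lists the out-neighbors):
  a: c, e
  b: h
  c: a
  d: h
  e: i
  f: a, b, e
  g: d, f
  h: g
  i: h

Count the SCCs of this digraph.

{a, b, c, d, e, f, g, h, i} are all mutually reachable — one SCC of size 9.
That gives 1 strongly connected component.

1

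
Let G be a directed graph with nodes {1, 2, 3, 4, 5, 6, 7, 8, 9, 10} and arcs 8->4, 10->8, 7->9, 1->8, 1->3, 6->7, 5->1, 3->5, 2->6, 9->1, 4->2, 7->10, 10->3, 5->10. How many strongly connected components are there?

1

{1, 2, 3, 4, 5, 6, 7, 8, 9, 10} are all mutually reachable — one SCC of size 10.
That gives 1 strongly connected component.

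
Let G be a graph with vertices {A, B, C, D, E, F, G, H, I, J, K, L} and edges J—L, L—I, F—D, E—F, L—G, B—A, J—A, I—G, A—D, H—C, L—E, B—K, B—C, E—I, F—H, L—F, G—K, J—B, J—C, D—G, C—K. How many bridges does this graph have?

0

The edges on the cycle L-E-F-L are not bridges since each lies on that cycle.
Every edge lies on some cycle, so there are no bridges.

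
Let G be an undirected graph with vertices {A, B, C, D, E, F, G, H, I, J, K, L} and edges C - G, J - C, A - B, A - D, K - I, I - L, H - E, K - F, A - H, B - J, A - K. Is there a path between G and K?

From G we can reach A, B, C, D, E, F, G, H, I, J, K, L, which includes K.

Yes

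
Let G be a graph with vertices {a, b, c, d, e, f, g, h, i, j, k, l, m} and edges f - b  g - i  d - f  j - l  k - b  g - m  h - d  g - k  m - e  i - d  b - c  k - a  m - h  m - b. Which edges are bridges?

The edges on the cycle g-k-b-f-d-i-g are not bridges since each lies on that cycle.
But removing b - c disconnects b from c; removing k - a disconnects k from a; removing j - l disconnects j from l; removing m - e disconnects m from e — these are bridges.

a-k, b-c, e-m, j-l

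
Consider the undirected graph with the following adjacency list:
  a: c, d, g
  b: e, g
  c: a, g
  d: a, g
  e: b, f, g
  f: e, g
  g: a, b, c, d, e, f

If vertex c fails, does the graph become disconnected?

No

Deleting c leaves 1 component (was 1) (its neighbors a, g remain connected to each other), so c is not a cut vertex.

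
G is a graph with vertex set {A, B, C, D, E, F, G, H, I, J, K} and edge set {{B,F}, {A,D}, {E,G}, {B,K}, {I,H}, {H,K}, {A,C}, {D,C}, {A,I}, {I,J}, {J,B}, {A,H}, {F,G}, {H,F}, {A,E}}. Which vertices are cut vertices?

A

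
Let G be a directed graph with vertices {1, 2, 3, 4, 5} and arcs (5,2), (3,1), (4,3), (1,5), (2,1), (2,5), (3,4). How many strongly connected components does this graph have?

{1, 2, 5} are all mutually reachable — one SCC of size 3.
{3, 4} are all mutually reachable — one SCC of size 2.
That gives 2 strongly connected components.

2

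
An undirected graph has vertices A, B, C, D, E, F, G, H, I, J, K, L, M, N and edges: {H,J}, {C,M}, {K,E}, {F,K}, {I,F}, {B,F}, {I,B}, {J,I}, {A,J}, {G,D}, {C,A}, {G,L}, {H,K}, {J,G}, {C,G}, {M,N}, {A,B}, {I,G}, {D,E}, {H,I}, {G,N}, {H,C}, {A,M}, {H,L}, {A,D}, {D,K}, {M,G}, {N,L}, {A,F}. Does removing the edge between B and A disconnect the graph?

After removing B - A, the path B-F-A still connects them, so the edge is not a bridge.

No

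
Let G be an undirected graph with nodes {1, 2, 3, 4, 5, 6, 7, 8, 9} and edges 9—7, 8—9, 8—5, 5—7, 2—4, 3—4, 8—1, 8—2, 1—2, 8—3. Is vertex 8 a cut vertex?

Deleting 8 raises the number of components from 2 to 3, so 8 is a cut vertex.

Yes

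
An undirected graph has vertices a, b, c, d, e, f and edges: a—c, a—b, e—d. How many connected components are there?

3

f is isolated — a component by itself.
Starting from d we can reach d, e. That is one component of size 2.
Starting from a we can reach a, b, c. That is one component of size 3.
Total: 3 components.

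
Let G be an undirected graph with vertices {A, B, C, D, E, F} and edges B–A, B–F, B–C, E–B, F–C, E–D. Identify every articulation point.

Removing B increases the component count from 1 to 3, so B is a cut vertex.
Removing E increases the component count from 1 to 2, so E is a cut vertex.
By contrast removing A leaves 1 component; it is not a cut vertex. No other vertex is a cut vertex either.

B, E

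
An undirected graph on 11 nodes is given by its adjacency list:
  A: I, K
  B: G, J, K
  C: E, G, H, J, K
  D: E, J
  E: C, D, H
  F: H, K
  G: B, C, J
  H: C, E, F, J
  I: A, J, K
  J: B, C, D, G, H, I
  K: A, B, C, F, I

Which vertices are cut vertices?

Removing A, for instance, still leaves 1 component. No single vertex removal increases the component count — the graph has no articulation points.

none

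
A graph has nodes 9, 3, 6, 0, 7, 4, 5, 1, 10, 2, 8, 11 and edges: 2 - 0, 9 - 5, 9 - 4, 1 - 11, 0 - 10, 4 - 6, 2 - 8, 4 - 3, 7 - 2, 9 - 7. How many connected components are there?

2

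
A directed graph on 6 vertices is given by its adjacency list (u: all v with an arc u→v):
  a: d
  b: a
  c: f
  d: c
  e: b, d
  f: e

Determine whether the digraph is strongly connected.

Yes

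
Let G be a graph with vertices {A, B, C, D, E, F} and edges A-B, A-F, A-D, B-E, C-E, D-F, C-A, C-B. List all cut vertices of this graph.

A

Removing A increases the component count from 1 to 2, so A is a cut vertex.
By contrast removing D leaves 1 component; it is not a cut vertex. No other vertex is a cut vertex either.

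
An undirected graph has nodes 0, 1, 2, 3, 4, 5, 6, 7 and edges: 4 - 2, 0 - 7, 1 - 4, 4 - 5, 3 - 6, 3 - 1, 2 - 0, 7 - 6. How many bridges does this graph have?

The edges on the cycle 3-1-4-2-0-7-6-3 are not bridges since each lies on that cycle.
But removing 4 - 5 disconnects 4 from 5 — this is a bridge.

1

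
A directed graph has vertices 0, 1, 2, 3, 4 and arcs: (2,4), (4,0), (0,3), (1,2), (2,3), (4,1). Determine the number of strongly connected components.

3

{1, 2, 4} are all mutually reachable — one SCC of size 3.
{0} is an SCC by itself.
{3} is an SCC by itself.
That gives 3 strongly connected components.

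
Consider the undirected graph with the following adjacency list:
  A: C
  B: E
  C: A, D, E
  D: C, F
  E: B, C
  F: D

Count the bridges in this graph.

removing C-A disconnects C from A; removing E-C disconnects E from C; removing D-C disconnects D from C; removing D-F disconnects D from F — these are bridges.
In total 5 edges are bridges.

5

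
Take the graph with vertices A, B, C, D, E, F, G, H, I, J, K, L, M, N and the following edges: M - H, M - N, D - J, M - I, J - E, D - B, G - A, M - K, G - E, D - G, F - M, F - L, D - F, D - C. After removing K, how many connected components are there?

1

With K gone, the remaining components are: {A, B, C, D, E, F, G, H, I, J, L, M, N}.
That is 1 component.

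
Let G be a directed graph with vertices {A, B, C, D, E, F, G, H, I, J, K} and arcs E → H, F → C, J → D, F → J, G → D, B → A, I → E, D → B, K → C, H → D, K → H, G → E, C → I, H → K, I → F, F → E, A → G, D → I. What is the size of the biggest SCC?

{A, B, C, D, E, F, G, H, I, J, K} are all mutually reachable — one SCC of size 11.
The largest has 11 vertices.

11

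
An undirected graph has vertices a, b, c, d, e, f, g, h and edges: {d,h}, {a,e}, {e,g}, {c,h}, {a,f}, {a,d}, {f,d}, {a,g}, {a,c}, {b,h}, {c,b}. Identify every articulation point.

a

Removing a increases the component count from 1 to 2, so a is a cut vertex.
By contrast removing d leaves 1 component; it is not a cut vertex. No other vertex is a cut vertex either.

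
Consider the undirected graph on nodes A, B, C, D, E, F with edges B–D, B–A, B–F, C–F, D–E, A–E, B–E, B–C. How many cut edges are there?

0

The edges on the cycle B-C-F-B are not bridges since each lies on that cycle.
Every edge lies on some cycle, so there are no bridges.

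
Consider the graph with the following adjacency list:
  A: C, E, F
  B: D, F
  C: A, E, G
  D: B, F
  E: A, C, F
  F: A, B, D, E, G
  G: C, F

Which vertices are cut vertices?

Removing F increases the component count from 1 to 2, so F is a cut vertex.
By contrast removing B leaves 1 component; it is not a cut vertex. No other vertex is a cut vertex either.

F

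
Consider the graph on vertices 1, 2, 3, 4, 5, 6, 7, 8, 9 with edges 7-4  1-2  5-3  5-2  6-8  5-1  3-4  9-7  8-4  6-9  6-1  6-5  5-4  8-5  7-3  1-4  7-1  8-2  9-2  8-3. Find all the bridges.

The edges on the cycle 6-9-7-3-8-6 are not bridges since each lies on that cycle.
Every edge lies on some cycle, so there are no bridges.

none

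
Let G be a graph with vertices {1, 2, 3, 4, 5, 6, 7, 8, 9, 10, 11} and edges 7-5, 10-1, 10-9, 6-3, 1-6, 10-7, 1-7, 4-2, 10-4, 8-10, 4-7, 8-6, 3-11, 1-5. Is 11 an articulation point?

No

Deleting 11 leaves 1 component (was 1), so 11 is not a cut vertex.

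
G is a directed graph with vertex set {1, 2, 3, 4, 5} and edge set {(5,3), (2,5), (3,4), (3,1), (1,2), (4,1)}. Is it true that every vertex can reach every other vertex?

Yes

From 3 we can reach every vertex (1, 2, 3, 4, 5), and every vertex can reach 3 (1, 2, 3, 4, 5). So the whole graph is one strongly connected component.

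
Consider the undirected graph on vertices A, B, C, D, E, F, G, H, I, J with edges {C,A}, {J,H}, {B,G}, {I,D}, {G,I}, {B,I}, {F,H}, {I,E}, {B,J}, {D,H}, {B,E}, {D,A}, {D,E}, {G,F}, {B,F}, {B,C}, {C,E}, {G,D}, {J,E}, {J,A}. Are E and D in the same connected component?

Yes

From E we can reach A, B, C, D, E, F, G, H, I, J, which includes D.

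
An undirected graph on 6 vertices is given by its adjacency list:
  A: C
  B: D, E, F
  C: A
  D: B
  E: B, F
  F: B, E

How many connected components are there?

2

Starting from A we can reach A, C. That is one component of size 2.
Starting from B we can reach B, D, E, F. That is one component of size 4.
Total: 2 components.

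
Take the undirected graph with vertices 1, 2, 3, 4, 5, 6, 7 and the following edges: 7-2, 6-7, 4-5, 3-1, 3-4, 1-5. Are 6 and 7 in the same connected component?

From 6 we can reach 2, 6, 7, which includes 7.

Yes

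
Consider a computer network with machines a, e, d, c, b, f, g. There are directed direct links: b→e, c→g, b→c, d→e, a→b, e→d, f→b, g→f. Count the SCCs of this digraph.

3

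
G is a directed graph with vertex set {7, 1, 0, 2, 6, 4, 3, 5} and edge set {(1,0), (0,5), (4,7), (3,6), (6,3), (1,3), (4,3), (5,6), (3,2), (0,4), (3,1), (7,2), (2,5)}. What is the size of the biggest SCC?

8

{0, 1, 2, 3, 4, 5, 6, 7} are all mutually reachable — one SCC of size 8.
The largest has 8 vertices.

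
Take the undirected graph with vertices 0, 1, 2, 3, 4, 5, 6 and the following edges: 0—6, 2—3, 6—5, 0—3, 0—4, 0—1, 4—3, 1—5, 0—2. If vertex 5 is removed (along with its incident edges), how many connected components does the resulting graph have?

1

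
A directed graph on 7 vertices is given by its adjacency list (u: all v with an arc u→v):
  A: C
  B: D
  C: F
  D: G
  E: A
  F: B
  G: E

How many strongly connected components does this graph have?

{A, B, C, D, E, F, G} are all mutually reachable — one SCC of size 7.
That gives 1 strongly connected component.

1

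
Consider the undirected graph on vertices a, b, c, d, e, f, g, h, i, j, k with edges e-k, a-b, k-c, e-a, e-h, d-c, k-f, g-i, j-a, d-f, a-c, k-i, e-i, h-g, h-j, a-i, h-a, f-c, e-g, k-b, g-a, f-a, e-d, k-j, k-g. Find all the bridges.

none

The edges on the cycle e-k-g-e are not bridges since each lies on that cycle.
Every edge lies on some cycle, so there are no bridges.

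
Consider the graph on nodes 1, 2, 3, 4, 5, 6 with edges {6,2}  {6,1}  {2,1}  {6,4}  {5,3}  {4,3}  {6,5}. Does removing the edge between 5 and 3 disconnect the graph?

After removing 5—3, the path 5-6-4-3 still connects them, so the edge is not a bridge.

No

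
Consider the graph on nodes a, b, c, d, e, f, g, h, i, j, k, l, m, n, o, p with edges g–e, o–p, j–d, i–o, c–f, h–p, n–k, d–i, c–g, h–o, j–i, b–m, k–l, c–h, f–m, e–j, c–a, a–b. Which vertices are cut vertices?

Removing c increases the component count from 2 to 3, so c is a cut vertex.
Removing k increases the component count from 2 to 3, so k is a cut vertex.
By contrast removing l leaves 2 components; it is not a cut vertex. No other vertex is a cut vertex either.

c, k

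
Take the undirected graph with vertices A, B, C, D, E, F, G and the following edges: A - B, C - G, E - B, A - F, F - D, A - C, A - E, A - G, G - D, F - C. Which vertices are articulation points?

A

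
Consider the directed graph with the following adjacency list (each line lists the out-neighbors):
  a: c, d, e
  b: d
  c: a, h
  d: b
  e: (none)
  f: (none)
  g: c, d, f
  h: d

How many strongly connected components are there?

6

{a, c} are all mutually reachable — one SCC of size 2.
{b, d} are all mutually reachable — one SCC of size 2.
{e} is an SCC by itself.
{h} is an SCC by itself.
{g} is an SCC by itself.
(and 1 more singleton SCC)
That gives 6 strongly connected components.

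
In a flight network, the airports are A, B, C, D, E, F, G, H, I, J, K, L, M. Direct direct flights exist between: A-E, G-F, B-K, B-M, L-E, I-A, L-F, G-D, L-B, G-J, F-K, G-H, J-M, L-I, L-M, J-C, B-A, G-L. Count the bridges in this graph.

The edges on the cycle L-I-A-B-L are not bridges since each lies on that cycle.
But removing G-H disconnects G from H; removing G-D disconnects G from D; removing C-J disconnects C from J — these are bridges.
That makes 3 bridges.

3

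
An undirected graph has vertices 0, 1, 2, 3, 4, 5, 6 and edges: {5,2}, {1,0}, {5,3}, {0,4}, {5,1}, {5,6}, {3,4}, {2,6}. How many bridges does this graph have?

The edges on the cycle 5-2-6-5 are not bridges since each lies on that cycle.
Every edge lies on some cycle, so there are no bridges.

0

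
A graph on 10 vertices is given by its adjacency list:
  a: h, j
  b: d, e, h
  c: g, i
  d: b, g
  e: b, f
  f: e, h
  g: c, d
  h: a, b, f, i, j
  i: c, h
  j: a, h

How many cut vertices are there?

1

Removing h increases the component count from 1 to 2, so h is a cut vertex.
By contrast removing e leaves 1 component; it is not a cut vertex. No other vertex is a cut vertex either.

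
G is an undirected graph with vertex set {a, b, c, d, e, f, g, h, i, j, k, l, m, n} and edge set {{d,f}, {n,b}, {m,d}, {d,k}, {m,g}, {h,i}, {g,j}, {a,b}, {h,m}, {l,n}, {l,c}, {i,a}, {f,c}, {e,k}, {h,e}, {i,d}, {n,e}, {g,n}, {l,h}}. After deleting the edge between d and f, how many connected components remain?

d and f are still connected via d-m-h-l-c-f, so the component count stays at 1.

1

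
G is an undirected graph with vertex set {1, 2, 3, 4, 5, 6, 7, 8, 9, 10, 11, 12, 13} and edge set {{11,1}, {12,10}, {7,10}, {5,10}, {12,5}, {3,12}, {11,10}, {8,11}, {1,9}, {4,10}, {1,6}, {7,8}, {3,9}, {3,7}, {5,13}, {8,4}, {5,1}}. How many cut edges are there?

2

The edges on the cycle 3-7-8-11-1-5-12-3 are not bridges since each lies on that cycle.
But removing 6-1 disconnects 6 from 1; removing 13-5 disconnects 13 from 5 — these are bridges.
That makes 2 bridges.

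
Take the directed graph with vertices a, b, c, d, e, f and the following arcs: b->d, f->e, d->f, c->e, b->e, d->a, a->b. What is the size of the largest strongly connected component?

3

{a, b, d} are all mutually reachable — one SCC of size 3.
{c} is an SCC by itself.
{f} is an SCC by itself.
{e} is an SCC by itself.
The largest has 3 vertices.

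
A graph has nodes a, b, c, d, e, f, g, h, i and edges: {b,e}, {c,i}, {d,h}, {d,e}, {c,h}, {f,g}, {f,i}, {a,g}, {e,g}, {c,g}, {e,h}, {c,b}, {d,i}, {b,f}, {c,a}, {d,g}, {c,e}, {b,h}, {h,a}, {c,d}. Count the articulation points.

Removing c, for instance, still leaves 1 component. No single vertex removal increases the component count — the graph has no articulation points.

0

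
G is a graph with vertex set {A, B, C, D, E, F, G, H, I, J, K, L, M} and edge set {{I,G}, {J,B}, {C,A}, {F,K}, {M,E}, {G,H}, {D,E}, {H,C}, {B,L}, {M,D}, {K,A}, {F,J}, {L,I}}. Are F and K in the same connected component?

From F we can reach A, B, C, F, G, H, I, J, K, L, which includes K.

Yes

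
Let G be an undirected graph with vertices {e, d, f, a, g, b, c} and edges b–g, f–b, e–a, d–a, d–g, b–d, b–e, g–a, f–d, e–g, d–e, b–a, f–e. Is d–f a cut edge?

No

After removing d–f, the path d-b-f still connects them, so the edge is not a bridge.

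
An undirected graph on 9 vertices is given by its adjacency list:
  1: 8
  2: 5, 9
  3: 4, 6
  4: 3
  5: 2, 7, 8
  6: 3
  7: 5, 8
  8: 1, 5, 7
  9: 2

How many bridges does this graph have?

5

The edges on the cycle 8-7-5-8 are not bridges since each lies on that cycle.
But removing 5-2 disconnects 5 from 2; removing 4-3 disconnects 4 from 3; removing 8-1 disconnects 8 from 1; removing 6-3 disconnects 6 from 3 — these are bridges.
In total 5 edges are bridges.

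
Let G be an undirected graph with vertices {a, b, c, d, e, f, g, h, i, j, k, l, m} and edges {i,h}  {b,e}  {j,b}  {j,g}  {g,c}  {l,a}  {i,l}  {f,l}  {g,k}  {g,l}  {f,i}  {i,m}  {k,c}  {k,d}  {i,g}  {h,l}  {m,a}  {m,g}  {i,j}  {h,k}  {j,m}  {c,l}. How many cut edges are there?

3

The edges on the cycle i-j-m-i are not bridges since each lies on that cycle.
But removing j-b disconnects j from b; removing d-k disconnects d from k; removing b-e disconnects b from e — these are bridges.
That makes 3 bridges.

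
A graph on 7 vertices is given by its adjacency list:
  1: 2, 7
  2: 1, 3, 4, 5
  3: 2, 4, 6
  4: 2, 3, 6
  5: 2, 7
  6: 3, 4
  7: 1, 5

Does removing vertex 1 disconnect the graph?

No

Deleting 1 leaves 1 component (was 1) (its neighbors 2, 7 remain connected to each other), so 1 is not a cut vertex.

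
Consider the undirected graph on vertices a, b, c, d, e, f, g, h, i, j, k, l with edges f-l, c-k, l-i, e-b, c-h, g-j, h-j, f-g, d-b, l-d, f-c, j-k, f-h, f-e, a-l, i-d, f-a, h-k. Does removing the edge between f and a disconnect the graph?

No

After removing f-a, the path f-l-a still connects them, so the edge is not a bridge.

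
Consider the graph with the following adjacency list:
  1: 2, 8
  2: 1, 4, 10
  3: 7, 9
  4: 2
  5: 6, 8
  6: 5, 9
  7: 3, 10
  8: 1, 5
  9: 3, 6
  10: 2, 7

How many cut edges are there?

1

The edges on the cycle 3-7-10-2-1-8-5-6-9-3 are not bridges since each lies on that cycle.
But removing 4-2 disconnects 4 from 2 — this is a bridge.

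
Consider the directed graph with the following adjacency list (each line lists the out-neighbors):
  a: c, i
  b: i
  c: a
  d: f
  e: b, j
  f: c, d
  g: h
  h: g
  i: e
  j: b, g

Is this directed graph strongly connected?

There is no directed path from b to a, so the graph is not strongly connected.

No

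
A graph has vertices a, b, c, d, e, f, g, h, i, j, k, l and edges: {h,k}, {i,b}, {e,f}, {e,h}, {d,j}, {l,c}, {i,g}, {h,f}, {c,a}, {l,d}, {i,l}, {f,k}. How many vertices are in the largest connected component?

8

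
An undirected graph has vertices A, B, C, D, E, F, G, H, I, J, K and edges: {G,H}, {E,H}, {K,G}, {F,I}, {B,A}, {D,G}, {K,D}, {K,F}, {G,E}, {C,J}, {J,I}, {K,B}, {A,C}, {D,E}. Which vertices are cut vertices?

Removing K increases the component count from 1 to 2, so K is a cut vertex.
By contrast removing F leaves 1 component; it is not a cut vertex. No other vertex is a cut vertex either.

K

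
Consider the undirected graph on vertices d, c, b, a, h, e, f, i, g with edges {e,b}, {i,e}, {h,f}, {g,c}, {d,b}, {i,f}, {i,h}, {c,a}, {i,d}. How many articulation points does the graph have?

Removing c increases the component count from 2 to 3, so c is a cut vertex.
Removing i increases the component count from 2 to 3, so i is a cut vertex.
By contrast removing b leaves 2 components; it is not a cut vertex. No other vertex is a cut vertex either.

2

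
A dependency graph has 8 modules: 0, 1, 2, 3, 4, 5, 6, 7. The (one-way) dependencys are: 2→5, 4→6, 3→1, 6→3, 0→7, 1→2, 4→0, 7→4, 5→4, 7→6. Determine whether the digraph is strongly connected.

From 7 we can reach every vertex (0, 1, 2, 3, 4, 5, 6, 7), and every vertex can reach 7 (0, 1, 2, 3, 4, 5, 6, 7). So the whole graph is one strongly connected component.

Yes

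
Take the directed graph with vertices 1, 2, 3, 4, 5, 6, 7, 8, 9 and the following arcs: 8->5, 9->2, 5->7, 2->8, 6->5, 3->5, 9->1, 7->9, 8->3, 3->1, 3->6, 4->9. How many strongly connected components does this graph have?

{2, 3, 5, 6, 7, 8, 9} are all mutually reachable — one SCC of size 7.
{4} is an SCC by itself.
{1} is an SCC by itself.
That gives 3 strongly connected components.

3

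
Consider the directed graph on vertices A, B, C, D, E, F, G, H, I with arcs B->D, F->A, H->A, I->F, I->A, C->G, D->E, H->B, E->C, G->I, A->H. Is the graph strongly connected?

From F we can reach every vertex (A, B, C, D, E, F, G, H, I), and every vertex can reach F (A, B, C, D, E, F, G, H, I). So the whole graph is one strongly connected component.

Yes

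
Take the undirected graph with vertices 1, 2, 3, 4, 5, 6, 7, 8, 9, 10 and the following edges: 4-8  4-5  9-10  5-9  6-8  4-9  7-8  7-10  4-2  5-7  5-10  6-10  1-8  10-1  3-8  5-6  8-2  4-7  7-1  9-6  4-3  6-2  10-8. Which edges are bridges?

none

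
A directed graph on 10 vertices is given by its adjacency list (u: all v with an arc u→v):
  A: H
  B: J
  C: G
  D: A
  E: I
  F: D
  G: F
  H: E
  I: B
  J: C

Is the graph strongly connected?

Yes

From H we can reach every vertex (A, B, C, D, E, F, G, H, I, J), and every vertex can reach H (A, B, C, D, E, F, G, H, I, J). So the whole graph is one strongly connected component.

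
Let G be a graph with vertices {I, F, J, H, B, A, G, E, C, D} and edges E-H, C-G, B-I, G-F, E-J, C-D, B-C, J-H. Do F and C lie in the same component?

Yes

From F we can reach B, C, D, F, G, I, which includes C.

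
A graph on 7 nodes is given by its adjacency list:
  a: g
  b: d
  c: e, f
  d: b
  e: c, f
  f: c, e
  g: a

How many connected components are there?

3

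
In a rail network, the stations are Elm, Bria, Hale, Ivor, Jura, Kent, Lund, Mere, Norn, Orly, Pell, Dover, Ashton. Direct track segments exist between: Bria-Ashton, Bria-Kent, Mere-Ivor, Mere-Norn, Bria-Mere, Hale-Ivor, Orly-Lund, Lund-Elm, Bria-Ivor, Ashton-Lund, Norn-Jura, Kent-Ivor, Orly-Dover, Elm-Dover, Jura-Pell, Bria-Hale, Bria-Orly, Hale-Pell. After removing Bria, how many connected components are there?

With Bria gone, the remaining components are: {Elm, Lund, Orly, Dover, Ashton}; {Hale, Ivor, Jura, Kent, Mere, Norn, Pell}.
That is 2 components.

2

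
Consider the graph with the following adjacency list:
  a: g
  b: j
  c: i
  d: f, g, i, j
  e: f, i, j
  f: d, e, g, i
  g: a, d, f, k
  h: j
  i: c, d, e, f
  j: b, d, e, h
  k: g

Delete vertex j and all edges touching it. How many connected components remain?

With j gone, the remaining components are: {b}; {h}; {a, c, d, e, f, g, i, k}.
That is 3 components.

3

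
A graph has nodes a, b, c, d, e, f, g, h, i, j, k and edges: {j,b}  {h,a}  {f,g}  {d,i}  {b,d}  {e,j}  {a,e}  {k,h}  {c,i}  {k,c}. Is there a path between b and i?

From b we can reach a, b, c, d, e, h, i, j, k, which includes i.

Yes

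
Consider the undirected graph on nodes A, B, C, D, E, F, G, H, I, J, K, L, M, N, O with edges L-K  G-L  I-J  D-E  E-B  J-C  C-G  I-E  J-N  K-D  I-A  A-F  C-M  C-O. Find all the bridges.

The edges on the cycle I-J-C-G-L-K-D-E-I are not bridges since each lies on that cycle.
But removing O-C disconnects O from C; removing J-N disconnects J from N; removing B-E disconnects B from E; removing I-A disconnects I from A — these are bridges.
In total 6 edges are bridges.

A-F, A-I, B-E, C-M, C-O, J-N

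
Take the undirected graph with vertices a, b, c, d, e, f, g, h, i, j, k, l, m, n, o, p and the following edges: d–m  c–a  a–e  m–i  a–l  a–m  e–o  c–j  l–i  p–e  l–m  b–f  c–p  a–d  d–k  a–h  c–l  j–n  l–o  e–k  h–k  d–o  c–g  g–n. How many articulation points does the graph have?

1

Removing c increases the component count from 2 to 3, so c is a cut vertex.
By contrast removing e leaves 2 components; it is not a cut vertex. No other vertex is a cut vertex either.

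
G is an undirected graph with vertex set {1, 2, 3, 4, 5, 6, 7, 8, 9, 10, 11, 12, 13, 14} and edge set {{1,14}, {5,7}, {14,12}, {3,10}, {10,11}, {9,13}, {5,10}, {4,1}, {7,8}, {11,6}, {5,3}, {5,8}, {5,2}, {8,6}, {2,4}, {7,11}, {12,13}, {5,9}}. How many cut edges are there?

The edges on the cycle 5-2-4-1-14-12-13-9-5 are not bridges since each lies on that cycle.
Every edge lies on some cycle, so there are no bridges.

0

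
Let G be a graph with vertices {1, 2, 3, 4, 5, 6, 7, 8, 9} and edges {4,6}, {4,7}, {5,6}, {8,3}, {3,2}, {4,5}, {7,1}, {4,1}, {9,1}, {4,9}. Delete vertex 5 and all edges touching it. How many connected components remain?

2

With 5 gone, the remaining components are: {2, 3, 8}; {1, 4, 6, 7, 9}.
That is 2 components.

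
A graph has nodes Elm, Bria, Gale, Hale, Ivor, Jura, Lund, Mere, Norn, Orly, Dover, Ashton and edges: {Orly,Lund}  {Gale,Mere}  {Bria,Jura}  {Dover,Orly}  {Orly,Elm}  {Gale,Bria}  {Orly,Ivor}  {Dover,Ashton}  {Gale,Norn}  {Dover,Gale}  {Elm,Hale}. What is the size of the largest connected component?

12

Starting from Elm we can reach Elm, Bria, Gale, Hale, Ivor, Jura, Lund, Mere, Norn, Orly, Dover, Ashton. That is one component of size 12.
The largest has 12 vertices.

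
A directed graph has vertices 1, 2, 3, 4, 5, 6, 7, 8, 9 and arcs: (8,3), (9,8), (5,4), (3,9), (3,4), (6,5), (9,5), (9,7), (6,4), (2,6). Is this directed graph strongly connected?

No

There is no directed path from 2 to 3, so the graph is not strongly connected.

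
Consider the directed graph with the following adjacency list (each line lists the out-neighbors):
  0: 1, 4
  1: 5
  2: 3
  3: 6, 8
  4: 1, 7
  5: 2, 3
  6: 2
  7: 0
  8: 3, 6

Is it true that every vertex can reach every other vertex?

No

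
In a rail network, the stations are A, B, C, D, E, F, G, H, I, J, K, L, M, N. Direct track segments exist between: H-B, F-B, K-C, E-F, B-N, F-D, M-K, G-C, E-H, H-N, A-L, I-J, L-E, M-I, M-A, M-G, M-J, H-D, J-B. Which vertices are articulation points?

Removing M increases the component count from 1 to 2, so M is a cut vertex.
By contrast removing H leaves 1 component; it is not a cut vertex. No other vertex is a cut vertex either.

M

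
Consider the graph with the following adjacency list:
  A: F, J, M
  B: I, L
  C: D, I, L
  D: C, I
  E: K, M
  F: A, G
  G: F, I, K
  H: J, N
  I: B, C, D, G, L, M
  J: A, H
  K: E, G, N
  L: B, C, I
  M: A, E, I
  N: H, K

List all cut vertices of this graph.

Removing I increases the component count from 1 to 2, so I is a cut vertex.
By contrast removing C leaves 1 component; it is not a cut vertex. No other vertex is a cut vertex either.

I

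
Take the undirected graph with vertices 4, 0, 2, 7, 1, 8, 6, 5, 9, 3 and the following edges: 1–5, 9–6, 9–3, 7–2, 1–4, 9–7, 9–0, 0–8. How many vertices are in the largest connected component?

Starting from 1 we can reach 1, 4, 5. That is one component of size 3.
Starting from 0 we can reach 0, 2, 3, 6, 7, 8, 9. That is one component of size 7.
The largest has 7 vertices.

7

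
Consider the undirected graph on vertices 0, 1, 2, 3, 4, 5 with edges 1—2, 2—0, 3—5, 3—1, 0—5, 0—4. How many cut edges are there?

The edges on the cycle 3-1-2-0-5-3 are not bridges since each lies on that cycle.
But removing 0—4 disconnects 0 from 4 — this is a bridge.

1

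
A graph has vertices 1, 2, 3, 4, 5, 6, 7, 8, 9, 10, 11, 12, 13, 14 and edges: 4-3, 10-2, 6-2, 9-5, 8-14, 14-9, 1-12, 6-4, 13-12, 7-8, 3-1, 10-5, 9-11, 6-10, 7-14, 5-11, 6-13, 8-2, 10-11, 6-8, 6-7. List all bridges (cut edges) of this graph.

none

The edges on the cycle 6-4-3-1-12-13-6 are not bridges since each lies on that cycle.
Every edge lies on some cycle, so there are no bridges.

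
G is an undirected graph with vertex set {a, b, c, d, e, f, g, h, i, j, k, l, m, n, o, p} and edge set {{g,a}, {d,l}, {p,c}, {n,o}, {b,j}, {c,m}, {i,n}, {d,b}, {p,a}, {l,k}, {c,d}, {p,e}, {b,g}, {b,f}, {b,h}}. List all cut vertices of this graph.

b, c, d, l, n, p

Removing b increases the component count from 2 to 5, so b is a cut vertex.
Removing c increases the component count from 2 to 3, so c is a cut vertex.
Removing d increases the component count from 2 to 3, so d is a cut vertex.
Likewise l, n, p are cut vertices.
By contrast removing k leaves 2 components; it is not a cut vertex. No other vertex is a cut vertex either.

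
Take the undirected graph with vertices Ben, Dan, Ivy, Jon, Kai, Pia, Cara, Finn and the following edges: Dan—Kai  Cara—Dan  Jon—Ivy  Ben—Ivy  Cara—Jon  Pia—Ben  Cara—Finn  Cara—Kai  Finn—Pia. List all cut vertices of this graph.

Cara

Removing Cara increases the component count from 1 to 2, so Cara is a cut vertex.
By contrast removing Ben leaves 1 component; it is not a cut vertex. No other vertex is a cut vertex either.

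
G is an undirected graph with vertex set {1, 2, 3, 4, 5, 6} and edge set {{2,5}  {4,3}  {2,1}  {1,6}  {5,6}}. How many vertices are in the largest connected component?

4

Starting from 3 we can reach 3, 4. That is one component of size 2.
Starting from 1 we can reach 1, 2, 5, 6. That is one component of size 4.
The largest has 4 vertices.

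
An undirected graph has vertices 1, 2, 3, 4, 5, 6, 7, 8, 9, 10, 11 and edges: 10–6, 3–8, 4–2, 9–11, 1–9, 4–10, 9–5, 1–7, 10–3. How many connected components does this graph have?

2

Starting from 1 we can reach 1, 5, 7, 9, 11. That is one component of size 5.
Starting from 2 we can reach 2, 3, 4, 6, 8, 10. That is one component of size 6.
Total: 2 components.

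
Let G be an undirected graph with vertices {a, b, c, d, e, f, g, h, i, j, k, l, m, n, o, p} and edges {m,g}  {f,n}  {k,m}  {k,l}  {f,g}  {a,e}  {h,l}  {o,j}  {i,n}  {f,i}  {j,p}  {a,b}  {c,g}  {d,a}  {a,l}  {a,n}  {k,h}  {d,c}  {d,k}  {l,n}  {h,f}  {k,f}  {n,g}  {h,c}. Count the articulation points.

2

Removing a increases the component count from 2 to 4, so a is a cut vertex.
Removing j increases the component count from 2 to 3, so j is a cut vertex.
By contrast removing l leaves 2 components; it is not a cut vertex. No other vertex is a cut vertex either.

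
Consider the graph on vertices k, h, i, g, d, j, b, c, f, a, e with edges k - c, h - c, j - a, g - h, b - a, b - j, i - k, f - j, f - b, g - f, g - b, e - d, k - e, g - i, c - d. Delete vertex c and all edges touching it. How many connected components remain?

1

With c gone, the remaining components are: {a, b, d, e, f, g, h, i, j, k}.
That is 1 component.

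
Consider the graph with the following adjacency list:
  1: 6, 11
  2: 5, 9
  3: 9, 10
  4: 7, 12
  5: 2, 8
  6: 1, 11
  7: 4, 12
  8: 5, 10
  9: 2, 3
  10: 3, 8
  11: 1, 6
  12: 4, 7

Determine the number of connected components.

3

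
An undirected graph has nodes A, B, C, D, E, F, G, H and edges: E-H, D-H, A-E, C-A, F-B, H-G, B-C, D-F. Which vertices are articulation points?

Removing H increases the component count from 1 to 2, so H is a cut vertex.
By contrast removing B leaves 1 component; it is not a cut vertex. No other vertex is a cut vertex either.

H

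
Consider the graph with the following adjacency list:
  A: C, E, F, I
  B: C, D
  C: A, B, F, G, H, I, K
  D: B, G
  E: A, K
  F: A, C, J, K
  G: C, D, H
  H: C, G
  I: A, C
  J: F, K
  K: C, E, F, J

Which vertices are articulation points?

Removing C increases the component count from 1 to 2, so C is a cut vertex.
By contrast removing E leaves 1 component; it is not a cut vertex. No other vertex is a cut vertex either.

C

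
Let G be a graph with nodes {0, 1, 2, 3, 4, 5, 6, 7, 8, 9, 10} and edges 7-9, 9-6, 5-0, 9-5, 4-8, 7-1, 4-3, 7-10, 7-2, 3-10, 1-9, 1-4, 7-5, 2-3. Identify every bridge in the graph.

0-5, 4-8, 6-9

The edges on the cycle 7-2-3-4-1-7 are not bridges since each lies on that cycle.
But removing 0-5 disconnects 0 from 5; removing 9-6 disconnects 9 from 6; removing 4-8 disconnects 4 from 8 — these are bridges.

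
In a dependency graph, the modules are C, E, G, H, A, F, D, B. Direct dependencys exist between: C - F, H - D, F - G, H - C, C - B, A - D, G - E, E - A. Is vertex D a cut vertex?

No

Deleting D leaves 1 component (was 1) (its neighbors A, H remain connected to each other), so D is not a cut vertex.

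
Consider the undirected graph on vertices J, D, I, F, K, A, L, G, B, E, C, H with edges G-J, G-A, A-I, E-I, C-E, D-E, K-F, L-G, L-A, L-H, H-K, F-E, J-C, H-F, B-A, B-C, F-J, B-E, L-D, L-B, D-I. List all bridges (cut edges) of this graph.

The edges on the cycle L-G-J-C-B-L are not bridges since each lies on that cycle.
Every edge lies on some cycle, so there are no bridges.

none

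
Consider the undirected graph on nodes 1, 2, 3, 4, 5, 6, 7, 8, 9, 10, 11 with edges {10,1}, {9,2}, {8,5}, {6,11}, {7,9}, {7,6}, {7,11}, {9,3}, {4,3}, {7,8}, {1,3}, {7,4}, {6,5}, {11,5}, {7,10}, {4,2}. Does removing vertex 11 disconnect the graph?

No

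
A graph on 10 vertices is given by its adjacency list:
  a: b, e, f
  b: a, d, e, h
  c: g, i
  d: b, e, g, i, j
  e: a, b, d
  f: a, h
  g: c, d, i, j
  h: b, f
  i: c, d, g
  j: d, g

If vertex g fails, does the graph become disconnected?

No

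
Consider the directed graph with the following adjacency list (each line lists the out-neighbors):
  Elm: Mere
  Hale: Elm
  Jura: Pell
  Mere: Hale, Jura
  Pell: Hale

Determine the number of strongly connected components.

1

{Elm, Hale, Jura, Mere, Pell} are all mutually reachable — one SCC of size 5.
That gives 1 strongly connected component.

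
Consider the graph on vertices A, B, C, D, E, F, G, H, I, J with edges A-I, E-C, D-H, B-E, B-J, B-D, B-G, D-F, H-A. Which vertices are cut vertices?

Removing A increases the component count from 1 to 2, so A is a cut vertex.
Removing B increases the component count from 1 to 4, so B is a cut vertex.
Removing D increases the component count from 1 to 3, so D is a cut vertex.
Likewise E, H are cut vertices.
By contrast removing C leaves 1 component; it is not a cut vertex. No other vertex is a cut vertex either.

A, B, D, E, H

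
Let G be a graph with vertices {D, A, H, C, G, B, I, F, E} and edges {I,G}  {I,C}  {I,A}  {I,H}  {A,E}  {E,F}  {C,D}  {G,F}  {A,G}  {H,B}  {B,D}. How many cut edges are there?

0

The edges on the cycle I-A-E-F-G-I are not bridges since each lies on that cycle.
Every edge lies on some cycle, so there are no bridges.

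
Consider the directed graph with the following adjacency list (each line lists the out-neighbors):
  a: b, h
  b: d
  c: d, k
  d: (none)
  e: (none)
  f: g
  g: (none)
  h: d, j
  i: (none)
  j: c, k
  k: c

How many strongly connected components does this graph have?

{c, k} are all mutually reachable — one SCC of size 2.
{j} is an SCC by itself.
{a} is an SCC by itself.
{b} is an SCC by itself.
{g} is an SCC by itself.
(and 5 more singleton SCCs)
That gives 10 strongly connected components.

10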